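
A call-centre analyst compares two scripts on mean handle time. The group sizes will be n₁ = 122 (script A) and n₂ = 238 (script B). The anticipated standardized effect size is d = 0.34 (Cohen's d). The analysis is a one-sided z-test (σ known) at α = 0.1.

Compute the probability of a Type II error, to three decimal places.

β ≈ 0.038

Noncentrality parameter: δ = d / √(1/n₁ + 1/n₂) = 0.34 / √(1/122 + 1/238) = 3.0535
Critical value for a one-sided test at α = 0.1: z_α = 1.282.
Power = Φ(δ − 1.282) = Φ(1.772) = 0.9618.
Type II error: β = 1 − power = 1 − 0.9618 = 0.0382.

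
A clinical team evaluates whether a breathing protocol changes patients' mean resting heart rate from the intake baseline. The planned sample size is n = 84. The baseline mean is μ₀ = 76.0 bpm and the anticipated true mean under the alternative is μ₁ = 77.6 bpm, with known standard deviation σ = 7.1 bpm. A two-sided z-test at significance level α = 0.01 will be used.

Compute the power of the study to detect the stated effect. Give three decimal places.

Power ≈ 0.305

Standardized effect: d = |μ₁ − μ₀| / σ = |77.6 − 76.0| / 7.1 = 0.2254
Noncentrality parameter: δ = d·√n = 0.2254 × √84 = 2.0654
Critical value for a two-sided test at α = 0.01: z_{α/2} = 2.576.
Power = Φ(δ − 2.576) + Φ(−δ − 2.576) = Φ(-0.510) + Φ(-4.641) = 0.3049 + 0.0000 = 0.3049.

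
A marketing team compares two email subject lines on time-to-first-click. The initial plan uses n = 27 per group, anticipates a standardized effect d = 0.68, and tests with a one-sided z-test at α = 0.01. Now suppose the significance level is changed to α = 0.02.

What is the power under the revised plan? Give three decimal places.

Power ≈ 0.672

δ = d·√(n/2) = 0.68 × √(27/2) = 2.4985 (unchanged). New critical value: z_{0.02} = 2.054.
Revised power = Φ(δ − 2.054) = Φ(0.445) = 0.6717.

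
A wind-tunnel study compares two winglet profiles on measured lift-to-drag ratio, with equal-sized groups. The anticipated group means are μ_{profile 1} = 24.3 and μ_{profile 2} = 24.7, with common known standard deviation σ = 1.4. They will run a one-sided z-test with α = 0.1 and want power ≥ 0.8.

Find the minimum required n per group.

Standardized effect: d = |μ_{profile 1} − μ_{profile 2}| / σ = |24.3 − 24.7| / 1.4 = 0.2857
Set Φ(δ − 1.282) = 0.8; then δ − 1.282 = Φ⁻¹(0.8) = 0.842, giving δ = 2.123.
δ = d·√(n/2) ⇒ n = 2(δ/d)² = 2 × (2.123 / 0.2857)² = 110.44.
Round up to the next whole unit.

n = 111 per group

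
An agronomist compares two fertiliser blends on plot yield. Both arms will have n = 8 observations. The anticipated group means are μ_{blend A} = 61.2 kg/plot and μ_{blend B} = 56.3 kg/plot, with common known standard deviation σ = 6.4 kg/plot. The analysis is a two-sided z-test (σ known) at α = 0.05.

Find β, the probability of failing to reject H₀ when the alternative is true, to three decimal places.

β ≈ 0.666

Standardized effect: d = |μ_{blend A} − μ_{blend B}| / σ = |61.2 − 56.3| / 6.4 = 0.7656
Noncentrality parameter: δ = d·√(n/2) = 0.7656 × √(8/2) = 1.5312
Two-sided α = 0.05 → critical value z_{0.025} = 1.960.
Power = Φ(δ − 1.960) + Φ(−δ − 1.960) = Φ(-0.429) + Φ(-3.491) = 0.3341 + 0.0002 = 0.3343.
Type II error: β = 1 − power = 1 − 0.3343 = 0.6657.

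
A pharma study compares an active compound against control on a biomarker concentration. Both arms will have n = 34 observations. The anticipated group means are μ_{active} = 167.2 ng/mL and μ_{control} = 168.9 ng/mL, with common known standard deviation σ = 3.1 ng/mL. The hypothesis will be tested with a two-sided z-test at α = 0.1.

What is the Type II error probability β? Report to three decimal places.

Standardized effect: d = |μ_{active} − μ_{control}| / σ = |167.2 − 168.9| / 3.1 = 0.5484
Noncentrality parameter: δ = d·√(n/2) = 0.5484 × √(34/2) = 2.2611
Critical value for a two-sided test at α = 0.1: z_{α/2} = 1.645.
Power = Φ(δ − 1.645) + Φ(−δ − 1.645) = Φ(0.616) + Φ(-3.906) = 0.7311 + 0.0000 = 0.7312.
Type II error: β = 1 − power = 1 − 0.7312 = 0.2688.

β ≈ 0.269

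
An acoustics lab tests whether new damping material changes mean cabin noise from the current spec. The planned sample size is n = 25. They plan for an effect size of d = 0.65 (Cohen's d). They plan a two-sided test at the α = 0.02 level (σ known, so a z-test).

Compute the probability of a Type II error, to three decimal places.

β ≈ 0.178

Noncentrality parameter: δ = d·√n = 0.65 × √25 = 3.2500
Two-sided α = 0.02 → critical value z_{0.01} = 2.326.
Power = Φ(δ − 2.326) + Φ(−δ − 2.326) = Φ(0.924) + Φ(-5.576) = 0.8222 + 0.0000 = 0.8222.
Type II error: β = 1 − power = 1 − 0.8222 = 0.1778.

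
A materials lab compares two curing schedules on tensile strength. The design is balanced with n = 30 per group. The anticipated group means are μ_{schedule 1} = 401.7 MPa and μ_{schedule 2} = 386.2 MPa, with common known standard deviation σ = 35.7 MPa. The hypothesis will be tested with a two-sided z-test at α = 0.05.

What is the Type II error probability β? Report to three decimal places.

β ≈ 0.610

Standardized effect: d = |μ_{schedule 1} − μ_{schedule 2}| / σ = |401.7 − 386.2| / 35.7 = 0.4342
Noncentrality parameter: δ = d·√(n/2) = 0.4342 × √(30/2) = 1.6815
Critical value for a two-sided test at α = 0.05: z_{α/2} = 1.960.
Power = Φ(δ − 1.960) + Φ(−δ − 1.960) = Φ(-0.278) + Φ(-3.642) = 0.3903 + 0.0001 = 0.3905.
Type II error: β = 1 − power = 1 − 0.3905 = 0.6095.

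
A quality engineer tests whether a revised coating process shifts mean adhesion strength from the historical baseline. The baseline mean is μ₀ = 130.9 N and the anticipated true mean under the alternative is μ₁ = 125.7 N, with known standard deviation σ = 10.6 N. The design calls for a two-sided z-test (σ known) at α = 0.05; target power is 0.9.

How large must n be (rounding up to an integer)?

Standardized effect: d = |μ₁ − μ₀| / σ = |125.7 − 130.9| / 10.6 = 0.4906
For power 0.9 need Φ(δ − z_{0.025}) = 0.9, so δ = z_{0.025} + z_{0.10} = 1.960 + 1.282 = 3.242.
(The Φ(−δ − z_{α/2}) term is vanishingly small for δ > 0 and is dropped in the standard sample-size formula.)
δ = d·√n ⇒ n = (δ/d)² = (3.242 / 0.4906)² = 43.66.
Rounding up, n = 44.

n = 44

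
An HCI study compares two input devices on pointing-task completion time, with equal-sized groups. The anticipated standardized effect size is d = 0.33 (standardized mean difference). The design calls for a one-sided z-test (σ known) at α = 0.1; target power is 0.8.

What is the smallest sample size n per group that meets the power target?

For power 0.8 need Φ(δ − z_{0.1}) = 0.8, so δ = z_{0.1} + z_{0.20} = 1.282 + 0.842 = 2.123.
δ = d·√(n/2) ⇒ n = 2(δ/d)² = 2 × (2.123 / 0.33)² = 82.79.
Round up to the next whole unit.

n = 83 per group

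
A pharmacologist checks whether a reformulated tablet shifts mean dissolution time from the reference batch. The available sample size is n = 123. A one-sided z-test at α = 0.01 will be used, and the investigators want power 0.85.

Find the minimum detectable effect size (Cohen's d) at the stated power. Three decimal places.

d ≈ 0.303

Need Φ(δ − 2.326) = 0.85, so δ = 2.326 + 1.036 = 3.363.
δ = d·√n ⇒ d = δ/√n = 3.363/√123 = 0.3032.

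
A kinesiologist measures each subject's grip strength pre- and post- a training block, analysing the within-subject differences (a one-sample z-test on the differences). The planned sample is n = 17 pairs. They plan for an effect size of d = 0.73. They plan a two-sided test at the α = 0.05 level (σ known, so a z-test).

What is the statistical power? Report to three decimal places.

Power ≈ 0.853

Noncentrality parameter: δ = d·√n = 0.73 × √17 = 3.0099
Two-sided α = 0.05 → critical value z_{0.025} = 1.960.
Power = Φ(δ − 1.960) + Φ(−δ − 1.960) = Φ(1.050) + Φ(-4.970) = 0.8531 + 0.0000 = 0.8531.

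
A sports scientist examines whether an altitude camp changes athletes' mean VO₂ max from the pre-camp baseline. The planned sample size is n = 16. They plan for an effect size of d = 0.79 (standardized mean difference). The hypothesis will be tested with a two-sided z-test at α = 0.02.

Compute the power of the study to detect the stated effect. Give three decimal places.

Power ≈ 0.798

Noncentrality parameter: δ = d·√n = 0.79 × √16 = 3.1600
Critical value for a two-sided test at α = 0.02: z_{α/2} = 2.326.
Power = Φ(δ − 2.326) + Φ(−δ − 2.326) = Φ(0.834) + Φ(-5.486) = 0.7978 + 0.0000 = 0.7978.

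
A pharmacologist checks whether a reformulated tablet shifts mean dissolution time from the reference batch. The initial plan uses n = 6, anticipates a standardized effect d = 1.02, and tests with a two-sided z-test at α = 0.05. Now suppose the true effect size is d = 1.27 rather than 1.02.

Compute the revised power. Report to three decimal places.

Power ≈ 0.875

With d = 1.27: δ = d·√n = 1.27 × √6 = 3.1109. Critical value z_{0.025} = 1.960.
Revised power = Φ(δ − 1.960) + Φ(−δ − 1.960) = Φ(1.151) + Φ(-5.071) = 0.8751 + 0.0000 = 0.8751.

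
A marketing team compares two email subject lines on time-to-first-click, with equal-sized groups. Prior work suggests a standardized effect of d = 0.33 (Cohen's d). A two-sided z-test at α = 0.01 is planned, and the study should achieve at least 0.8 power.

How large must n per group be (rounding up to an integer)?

n = 215 per group

Set Φ(δ − 2.576) = 0.8; then δ − 2.576 = Φ⁻¹(0.8) = 0.842, giving δ = 3.417.
(For δ > 0 the lower-tail rejection region contributes negligibly to power, so the one-term inversion is standard.)
δ = d·√(n/2) ⇒ n = 2(δ/d)² = 2 × (3.417 / 0.33)² = 214.49.
Round up to the next whole unit.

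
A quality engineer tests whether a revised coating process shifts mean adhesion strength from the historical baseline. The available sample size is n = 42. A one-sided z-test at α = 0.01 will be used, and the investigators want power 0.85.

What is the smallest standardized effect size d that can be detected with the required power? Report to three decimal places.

Required noncentrality: δ = z_{0.01} + z_{0.15} = 2.326 + 1.036 = 3.363.
δ = d·√n ⇒ d = δ/√n = 3.363/√42 = 0.5189.

d ≈ 0.519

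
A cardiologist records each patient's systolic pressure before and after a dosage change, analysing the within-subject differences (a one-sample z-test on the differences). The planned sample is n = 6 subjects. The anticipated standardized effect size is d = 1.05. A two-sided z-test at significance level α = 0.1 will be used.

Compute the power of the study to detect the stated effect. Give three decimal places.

Power ≈ 0.823

Noncentrality parameter: δ = d·√n = 1.05 × √6 = 2.5720
Critical value for a two-sided test at α = 0.1: z_{α/2} = 1.645.
Power = Φ(δ − 1.645) + Φ(−δ − 1.645) = Φ(0.927) + Φ(-4.217) = 0.8231 + 0.0000 = 0.8231.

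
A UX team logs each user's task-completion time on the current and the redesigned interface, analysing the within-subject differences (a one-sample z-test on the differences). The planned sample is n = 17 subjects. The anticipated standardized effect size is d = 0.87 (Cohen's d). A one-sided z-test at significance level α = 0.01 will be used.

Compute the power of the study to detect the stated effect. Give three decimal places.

Power ≈ 0.896

Noncentrality parameter: λ = d·√n = 0.87 × √17 = 3.5871
One-sided α = 0.01 → critical value z_{0.01} = 2.326.
Power = P(Z > 2.326 − λ) = Φ(1.261) = 0.8963.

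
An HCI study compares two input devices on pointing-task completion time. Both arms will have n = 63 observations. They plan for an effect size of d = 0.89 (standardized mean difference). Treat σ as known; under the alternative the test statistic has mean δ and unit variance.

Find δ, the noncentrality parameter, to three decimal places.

The noncentrality parameter scales effect size by the design's sample-size factor: δ = d·√(n/2) = 0.89 × √(63/2) = 4.9951

δ ≈ 4.995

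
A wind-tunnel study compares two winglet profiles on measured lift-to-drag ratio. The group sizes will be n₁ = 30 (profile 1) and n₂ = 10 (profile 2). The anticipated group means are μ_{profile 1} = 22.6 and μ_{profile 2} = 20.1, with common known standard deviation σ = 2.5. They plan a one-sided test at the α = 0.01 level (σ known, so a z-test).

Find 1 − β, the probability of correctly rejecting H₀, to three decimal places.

Standardized effect: d = |μ_{profile 1} − μ_{profile 2}| / σ = |22.6 − 20.1| / 2.5 = 1.0000
Noncentrality parameter: δ = d / √(1/n₁ + 1/n₂) = 1.0000 / √(1/30 + 1/10) = 2.7386
One-sided α = 0.01 → critical value z_{0.01} = 2.326.
Power = P(Z > 2.326 − δ) = Φ(0.412) = 0.6599.

Power ≈ 0.660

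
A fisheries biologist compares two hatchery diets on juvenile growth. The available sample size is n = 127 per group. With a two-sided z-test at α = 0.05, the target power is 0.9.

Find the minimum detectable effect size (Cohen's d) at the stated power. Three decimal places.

Required noncentrality: δ = z_{0.025} + z_{0.10} = 1.960 + 1.282 = 3.242.
(The second rejection-region term Φ(−δ − z_{α/2}) is negligible and dropped.)
δ = d·√(n/2) ⇒ d = δ/√(n/2) = 3.242/√(127/2) = 0.4068.

d ≈ 0.407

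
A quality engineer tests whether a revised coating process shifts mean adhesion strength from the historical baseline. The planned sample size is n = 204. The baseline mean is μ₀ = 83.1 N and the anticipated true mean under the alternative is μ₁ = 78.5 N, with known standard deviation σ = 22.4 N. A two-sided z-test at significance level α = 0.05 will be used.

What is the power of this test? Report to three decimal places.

Power ≈ 0.835

Standardized effect: d = |μ₁ − μ₀| / σ = |78.5 − 83.1| / 22.4 = 0.2054
Noncentrality parameter: δ = d·√n = 0.2054 × √204 = 2.9331
Critical value for a two-sided test at α = 0.05: z_{α/2} = 1.960.
Power = Φ(δ − 1.960) + Φ(−δ − 1.960) = Φ(0.973) + Φ(-4.893) = 0.8348 + 0.0000 = 0.8348.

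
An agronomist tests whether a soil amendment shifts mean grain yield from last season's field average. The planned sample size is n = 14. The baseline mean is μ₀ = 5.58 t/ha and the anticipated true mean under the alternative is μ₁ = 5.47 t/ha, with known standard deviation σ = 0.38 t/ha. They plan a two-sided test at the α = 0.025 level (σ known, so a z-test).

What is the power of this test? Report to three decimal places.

Standardized effect: d = |μ₁ − μ₀| / σ = |5.47 − 5.58| / 0.38 = 0.2895
Noncentrality parameter: δ = d·√n = 0.2895 × √14 = 1.0831
Critical value for a two-sided test at α = 0.025: z_{α/2} = 2.241.
Power = Φ(δ − 2.241) + Φ(−δ − 2.241) = Φ(-1.158) + Φ(-3.325) = 0.1234 + 0.0004 = 0.1238.

Power ≈ 0.124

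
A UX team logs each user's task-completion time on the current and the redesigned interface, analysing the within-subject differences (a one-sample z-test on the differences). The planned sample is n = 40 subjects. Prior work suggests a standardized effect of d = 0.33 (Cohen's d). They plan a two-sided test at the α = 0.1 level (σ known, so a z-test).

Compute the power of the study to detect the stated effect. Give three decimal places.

Noncentrality parameter: δ = d·√n = 0.33 × √40 = 2.0871
Critical value for a two-sided test at α = 0.1: z_{α/2} = 1.645.
Power = Φ(δ − 1.645) + Φ(−δ − 1.645) = Φ(0.442) + Φ(-3.732) = 0.6708 + 0.0001 = 0.6709.

Power ≈ 0.671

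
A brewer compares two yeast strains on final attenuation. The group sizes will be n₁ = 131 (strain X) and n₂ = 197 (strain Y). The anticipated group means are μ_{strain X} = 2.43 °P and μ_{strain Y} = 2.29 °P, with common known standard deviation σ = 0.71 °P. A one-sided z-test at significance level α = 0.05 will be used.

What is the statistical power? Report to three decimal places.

Power ≈ 0.541

Standardized effect: d = |μ_{strain X} − μ_{strain Y}| / σ = |2.43 − 2.29| / 0.71 = 0.1972
Noncentrality parameter: δ = d / √(1/n₁ + 1/n₂) = 0.1972 / √(1/131 + 1/197) = 1.7490
Critical value for a one-sided test at α = 0.05: z_α = 1.645.
Power = Φ(δ − 1.645) = Φ(0.104) = 0.5415.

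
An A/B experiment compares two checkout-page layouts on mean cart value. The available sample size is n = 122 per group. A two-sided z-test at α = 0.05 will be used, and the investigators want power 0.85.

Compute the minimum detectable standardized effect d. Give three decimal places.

d ≈ 0.384

Required noncentrality: δ = z_{0.025} + z_{0.15} = 1.960 + 1.036 = 2.996.
(The second rejection-region term Φ(−δ − z_{α/2}) is negligible and dropped.)
δ = d·√(n/2) ⇒ d = δ/√(n/2) = 2.996/√(122/2) = 0.3836.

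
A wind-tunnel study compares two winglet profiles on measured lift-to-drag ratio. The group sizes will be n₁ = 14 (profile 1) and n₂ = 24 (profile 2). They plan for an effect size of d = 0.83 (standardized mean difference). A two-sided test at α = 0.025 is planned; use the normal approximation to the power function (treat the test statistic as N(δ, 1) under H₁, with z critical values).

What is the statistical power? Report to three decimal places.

Noncentrality parameter: δ = d / √(1/n₁ + 1/n₂) = 0.83 / √(1/14 + 1/24) = 2.4681
Two-sided α = 0.025 → critical value z_{0.0125} = 2.241.
Power = Φ(δ − 2.241) + Φ(−δ − 2.241) = Φ(0.227) + Φ(-4.709) = 0.5897 + 0.0000 = 0.5897.

Power ≈ 0.590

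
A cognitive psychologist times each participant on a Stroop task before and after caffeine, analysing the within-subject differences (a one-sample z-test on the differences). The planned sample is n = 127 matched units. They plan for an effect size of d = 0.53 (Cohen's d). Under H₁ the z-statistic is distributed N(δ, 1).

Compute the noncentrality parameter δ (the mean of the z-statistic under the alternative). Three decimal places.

δ ≈ 5.973

The noncentrality parameter scales effect size by the design's sample-size factor: δ = d·√n = 0.53 × √127 = 5.9728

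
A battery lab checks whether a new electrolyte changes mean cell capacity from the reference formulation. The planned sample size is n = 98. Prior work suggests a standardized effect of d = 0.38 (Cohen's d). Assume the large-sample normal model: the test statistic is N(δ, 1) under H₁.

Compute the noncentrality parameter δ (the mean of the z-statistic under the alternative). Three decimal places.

The noncentrality parameter scales effect size by the design's sample-size factor: δ = d·√n = 0.38 × √98 = 3.7618

δ ≈ 3.762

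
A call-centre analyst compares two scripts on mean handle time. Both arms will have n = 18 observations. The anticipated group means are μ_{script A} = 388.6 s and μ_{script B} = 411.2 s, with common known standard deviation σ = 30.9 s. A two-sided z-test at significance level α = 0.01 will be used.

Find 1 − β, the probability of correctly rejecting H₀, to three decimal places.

Power ≈ 0.351

Standardized effect: d = |μ_{script A} − μ_{script B}| / σ = |388.6 − 411.2| / 30.9 = 0.7314
Noncentrality parameter: λ = d·√(n/2) = 0.7314 × √(18/2) = 2.1942
Two-sided α = 0.01 → critical value z_{0.005} = 2.576.
Power = Φ(λ − 2.576) + Φ(−λ − 2.576) = Φ(-0.382) + Φ(-4.770) = 0.3514 + 0.0000 = 0.3514.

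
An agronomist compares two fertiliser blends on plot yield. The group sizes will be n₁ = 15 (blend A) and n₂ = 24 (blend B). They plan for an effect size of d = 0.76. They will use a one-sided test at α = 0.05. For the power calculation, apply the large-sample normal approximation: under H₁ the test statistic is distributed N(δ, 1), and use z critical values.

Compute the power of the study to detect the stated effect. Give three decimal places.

Noncentrality parameter: δ = d / √(1/n₁ + 1/n₂) = 0.76 / √(1/15 + 1/24) = 2.3090
One-sided α = 0.05 → critical value z_{0.05} = 1.645.
Power = P(Z > 1.645 − δ) = Φ(0.664) = 0.7467.

Power ≈ 0.747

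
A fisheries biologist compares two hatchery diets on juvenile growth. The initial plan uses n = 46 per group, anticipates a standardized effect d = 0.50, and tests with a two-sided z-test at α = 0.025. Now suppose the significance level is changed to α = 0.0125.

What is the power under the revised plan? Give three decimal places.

Power ≈ 0.460

δ = d·√(n/2) = 0.50 × √(46/2) = 2.3979 (unchanged). New critical value: z_{0.0063} = 2.498.
Revised power = Φ(δ − 2.498) + Φ(−δ − 2.498) = Φ(-0.100) + Φ(-4.896) = 0.4603 + 0.0000 = 0.4603.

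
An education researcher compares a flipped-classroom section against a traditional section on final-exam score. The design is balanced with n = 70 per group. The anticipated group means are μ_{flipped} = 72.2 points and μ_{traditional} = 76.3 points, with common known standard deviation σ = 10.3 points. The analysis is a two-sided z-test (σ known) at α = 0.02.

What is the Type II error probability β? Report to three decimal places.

Standardized effect: d = |μ_{flipped} − μ_{traditional}| / σ = |72.2 − 76.3| / 10.3 = 0.3981
Noncentrality parameter: δ = d·√(n/2) = 0.3981 × √(70/2) = 2.3549
Critical value for a two-sided test at α = 0.02: z_{α/2} = 2.326.
Power = Φ(δ − 2.326) + Φ(−δ − 2.326) = Φ(0.029) + Φ(-4.681) = 0.5114 + 0.0000 = 0.5114.
Type II error: β = 1 − power = 1 − 0.5114 = 0.4886.

β ≈ 0.489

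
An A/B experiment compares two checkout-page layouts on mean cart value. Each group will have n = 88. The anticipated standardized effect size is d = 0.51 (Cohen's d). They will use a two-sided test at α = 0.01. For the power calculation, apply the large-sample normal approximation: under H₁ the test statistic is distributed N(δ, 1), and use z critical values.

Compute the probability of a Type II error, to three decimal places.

Noncentrality parameter: δ = d·√(n/2) = 0.51 × √(88/2) = 3.3830
Critical value for a two-sided test at α = 0.01: z_{α/2} = 2.576.
Power = Φ(δ − 2.576) + Φ(−δ − 2.576) = Φ(0.807) + Φ(-5.959) = 0.7902 + 0.0000 = 0.7902.
Type II error: β = 1 − power = 1 − 0.7902 = 0.2098.

β ≈ 0.210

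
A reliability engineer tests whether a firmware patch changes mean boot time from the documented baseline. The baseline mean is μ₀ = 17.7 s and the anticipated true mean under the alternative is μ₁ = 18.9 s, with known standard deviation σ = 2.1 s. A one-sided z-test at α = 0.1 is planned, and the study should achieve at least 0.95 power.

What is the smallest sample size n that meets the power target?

n = 27

Standardized effect: d = |μ₁ − μ₀| / σ = |18.9 − 17.7| / 2.1 = 0.5714
For power 0.95 need Φ(δ − z_{0.1}) = 0.95, so δ = z_{0.1} + z_{0.05} = 1.282 + 1.645 = 2.926.
δ = d·√n ⇒ n = (δ/d)² = (2.926 / 0.5714)² = 26.23.
Round up to the next whole unit.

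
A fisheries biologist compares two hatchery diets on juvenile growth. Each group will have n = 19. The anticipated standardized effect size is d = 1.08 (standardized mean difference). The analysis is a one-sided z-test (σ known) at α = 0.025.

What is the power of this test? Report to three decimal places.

Power ≈ 0.914

Noncentrality parameter: δ = d·√(n/2) = 1.08 × √(19/2) = 3.3288
One-sided α = 0.025 → critical value z_{0.025} = 1.960.
Power = P(Z > 1.960 − δ) = Φ(1.369) = 0.9145.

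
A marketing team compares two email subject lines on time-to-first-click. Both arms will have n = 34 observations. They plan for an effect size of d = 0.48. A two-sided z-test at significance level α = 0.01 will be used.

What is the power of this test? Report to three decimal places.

Noncentrality parameter: δ = d·√(n/2) = 0.48 × √(34/2) = 1.9791
Two-sided α = 0.01 → critical value z_{0.005} = 2.576.
Power = Φ(δ − 2.576) + Φ(−δ − 2.576) = Φ(-0.597) + Φ(-4.555) = 0.2753 + 0.0000 = 0.2753.

Power ≈ 0.275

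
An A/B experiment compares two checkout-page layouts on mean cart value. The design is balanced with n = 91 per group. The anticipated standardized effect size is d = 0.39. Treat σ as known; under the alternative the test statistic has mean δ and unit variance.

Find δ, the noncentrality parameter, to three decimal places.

δ ≈ 2.631

The noncentrality parameter scales effect size by the design's sample-size factor: δ = d·√(n/2) = 0.39 × √(91/2) = 2.6307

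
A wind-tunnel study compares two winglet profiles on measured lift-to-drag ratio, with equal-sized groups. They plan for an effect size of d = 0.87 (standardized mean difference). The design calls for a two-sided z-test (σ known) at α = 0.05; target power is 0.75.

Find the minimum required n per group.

n = 19 per group

Set Φ(δ − 1.960) = 0.75; then δ − 1.960 = Φ⁻¹(0.75) = 0.674, giving δ = 2.634.
(Ignoring the negligible lower-tail rejection probability gives the usual closed-form inversion.)
δ = d·√(n/2) ⇒ n = 2(δ/d)² = 2 × (2.634 / 0.87)² = 18.34.
Rounding up, n = 19 per group.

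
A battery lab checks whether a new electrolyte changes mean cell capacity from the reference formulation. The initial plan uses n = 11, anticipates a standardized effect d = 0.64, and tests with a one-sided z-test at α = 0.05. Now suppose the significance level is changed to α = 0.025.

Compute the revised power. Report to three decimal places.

Power ≈ 0.565

δ = d·√n = 0.64 × √11 = 2.1226 (unchanged). New critical value: z_{0.025} = 1.960.
Revised power = Φ(δ − 1.960) = Φ(0.163) = 0.5646.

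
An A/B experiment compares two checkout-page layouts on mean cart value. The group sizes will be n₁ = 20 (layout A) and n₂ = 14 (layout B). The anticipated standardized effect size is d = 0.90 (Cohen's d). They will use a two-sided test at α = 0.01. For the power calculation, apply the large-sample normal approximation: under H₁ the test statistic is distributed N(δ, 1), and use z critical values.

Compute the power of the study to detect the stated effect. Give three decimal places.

Noncentrality parameter: δ = d / √(1/n₁ + 1/n₂) = 0.90 / √(1/20 + 1/14) = 2.5827
Two-sided α = 0.01 → critical value z_{0.005} = 2.576.
Power = Φ(δ − 2.576) + Φ(−δ − 2.576) = Φ(0.007) + Φ(-5.159) = 0.5028 + 0.0000 = 0.5028.

Power ≈ 0.503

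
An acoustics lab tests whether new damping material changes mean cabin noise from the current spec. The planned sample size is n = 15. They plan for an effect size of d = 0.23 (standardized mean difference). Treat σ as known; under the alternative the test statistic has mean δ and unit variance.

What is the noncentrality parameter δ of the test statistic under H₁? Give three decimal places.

δ ≈ 0.891

δ = d·√n = 0.23 × √15 = 0.8908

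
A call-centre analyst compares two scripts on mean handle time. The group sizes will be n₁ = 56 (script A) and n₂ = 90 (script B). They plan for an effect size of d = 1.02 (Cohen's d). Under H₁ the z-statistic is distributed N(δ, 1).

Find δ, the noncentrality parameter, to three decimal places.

The noncentrality parameter scales effect size by the design's sample-size factor: δ = d / √(1/n₁ + 1/n₂) = 1.02 / √(1/56 + 1/90) = 5.9929

δ ≈ 5.993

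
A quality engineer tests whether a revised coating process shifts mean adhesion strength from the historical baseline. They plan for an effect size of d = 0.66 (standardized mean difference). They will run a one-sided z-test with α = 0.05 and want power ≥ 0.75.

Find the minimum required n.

For power 0.75 need Φ(δ − z_{0.05}) = 0.75, so δ = z_{0.05} + z_{0.25} = 1.645 + 0.674 = 2.319.
δ = d·√n ⇒ n = (δ/d)² = (2.319 / 0.66)² = 12.35.
Round up to the next whole unit.

n = 13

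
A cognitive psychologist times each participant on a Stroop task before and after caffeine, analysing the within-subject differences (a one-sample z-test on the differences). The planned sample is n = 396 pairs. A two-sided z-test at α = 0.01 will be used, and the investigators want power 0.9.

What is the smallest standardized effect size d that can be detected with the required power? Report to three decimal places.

Required noncentrality: δ = z_{0.005} + z_{0.10} = 2.576 + 1.282 = 3.857.
(Lower-tail contribution to power is negligible for δ > 0.)
δ = d·√n ⇒ d = δ/√n = 3.857/√396 = 0.1938.

d ≈ 0.194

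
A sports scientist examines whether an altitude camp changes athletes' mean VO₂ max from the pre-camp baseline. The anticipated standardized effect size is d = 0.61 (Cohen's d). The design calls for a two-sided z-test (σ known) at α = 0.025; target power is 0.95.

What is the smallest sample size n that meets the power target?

n = 41

Set Φ(δ − 2.241) = 0.95; then δ − 2.241 = Φ⁻¹(0.95) = 1.645, giving δ = 3.886.
(For δ > 0 the lower-tail rejection region contributes negligibly to power, so the one-term inversion is standard.)
δ = d·√n ⇒ n = (δ/d)² = (3.886 / 0.61)² = 40.59.
Rounding up, n = 41.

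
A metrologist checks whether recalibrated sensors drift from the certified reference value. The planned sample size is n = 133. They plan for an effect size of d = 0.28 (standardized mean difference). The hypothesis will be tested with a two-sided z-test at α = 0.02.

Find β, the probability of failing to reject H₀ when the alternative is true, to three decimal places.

β ≈ 0.183

Noncentrality parameter: λ = d·√n = 0.28 × √133 = 3.2291
Two-sided α = 0.02 → critical value z_{0.01} = 2.326.
Power = Φ(λ − 2.326) + Φ(−λ − 2.326) = Φ(0.903) + Φ(-5.555) = 0.8167 + 0.0000 = 0.8167.
Type II error: β = 1 − power = 1 − 0.8167 = 0.1833.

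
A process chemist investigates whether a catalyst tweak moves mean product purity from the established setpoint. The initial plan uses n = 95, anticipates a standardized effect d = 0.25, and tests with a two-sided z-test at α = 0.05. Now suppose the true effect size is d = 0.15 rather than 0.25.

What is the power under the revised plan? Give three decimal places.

With d = 0.15: δ = d·√n = 0.15 × √95 = 1.4620. Critical value z_{0.025} = 1.960.
Revised power = Φ(δ − 1.960) + Φ(−δ − 1.960) = Φ(-0.498) + Φ(-3.422) = 0.3093 + 0.0003 = 0.3096.

Power ≈ 0.310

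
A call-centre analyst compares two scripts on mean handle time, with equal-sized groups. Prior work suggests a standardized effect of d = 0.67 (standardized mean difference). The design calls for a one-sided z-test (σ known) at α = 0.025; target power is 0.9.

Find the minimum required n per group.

n = 47 per group

Set Φ(δ − 1.960) = 0.9; then δ − 1.960 = Φ⁻¹(0.9) = 1.282, giving δ = 3.242.
δ = d·√(n/2) ⇒ n = 2(δ/d)² = 2 × (3.242 / 0.67)² = 46.81.
Round up to the next whole unit.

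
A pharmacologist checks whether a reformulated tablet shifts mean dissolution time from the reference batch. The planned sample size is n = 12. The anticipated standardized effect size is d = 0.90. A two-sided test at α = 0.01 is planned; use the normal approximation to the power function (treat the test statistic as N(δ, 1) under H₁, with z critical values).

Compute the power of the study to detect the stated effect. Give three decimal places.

Noncentrality parameter: δ = d·√n = 0.90 × √12 = 3.1177
Critical value for a two-sided test at α = 0.01: z_{α/2} = 2.576.
Power = Φ(δ − 2.576) + Φ(−δ − 2.576) = Φ(0.542) + Φ(-5.694) = 0.7060 + 0.0000 = 0.7060.

Power ≈ 0.706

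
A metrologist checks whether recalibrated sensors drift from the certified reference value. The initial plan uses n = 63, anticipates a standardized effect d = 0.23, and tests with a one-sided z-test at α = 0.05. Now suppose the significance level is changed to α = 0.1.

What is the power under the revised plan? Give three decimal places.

Power ≈ 0.707

δ = d·√n = 0.23 × √63 = 1.8256 (unchanged). New critical value: z_{0.1} = 1.282.
Revised power = P(Z > 1.282 − δ) = Φ(0.544) = 0.7068.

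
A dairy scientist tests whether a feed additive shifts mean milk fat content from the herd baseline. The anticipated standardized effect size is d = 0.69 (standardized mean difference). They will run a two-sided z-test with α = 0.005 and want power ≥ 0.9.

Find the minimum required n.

For power 0.9 need Φ(δ − z_{0.0025}) = 0.9, so δ = z_{0.0025} + z_{0.10} = 2.807 + 1.282 = 4.089.
(Ignoring the negligible lower-tail rejection probability gives the usual closed-form inversion.)
δ = d·√n ⇒ n = (δ/d)² = (4.089 / 0.69)² = 35.11.
Round up to the next whole unit.

n = 36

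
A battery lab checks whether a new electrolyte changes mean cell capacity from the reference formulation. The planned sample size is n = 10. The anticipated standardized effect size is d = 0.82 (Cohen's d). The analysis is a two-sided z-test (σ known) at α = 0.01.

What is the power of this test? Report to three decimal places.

Power ≈ 0.507

Noncentrality parameter: δ = d·√n = 0.82 × √10 = 2.5931
Two-sided α = 0.01 → critical value z_{0.005} = 2.576.
Power = Φ(δ − 2.576) + Φ(−δ − 2.576) = Φ(0.017) + Φ(-5.169) = 0.5069 + 0.0000 = 0.5069.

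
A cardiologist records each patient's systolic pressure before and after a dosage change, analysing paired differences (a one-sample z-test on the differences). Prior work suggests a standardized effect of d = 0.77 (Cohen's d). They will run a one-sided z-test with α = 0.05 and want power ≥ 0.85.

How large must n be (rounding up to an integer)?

For power 0.85 need Φ(δ − z_{0.05}) = 0.85, so δ = z_{0.05} + z_{0.15} = 1.645 + 1.036 = 2.681.
δ = d·√n ⇒ n = (δ/d)² = (2.681 / 0.77)² = 12.13.
Round up to the next whole unit.

n = 13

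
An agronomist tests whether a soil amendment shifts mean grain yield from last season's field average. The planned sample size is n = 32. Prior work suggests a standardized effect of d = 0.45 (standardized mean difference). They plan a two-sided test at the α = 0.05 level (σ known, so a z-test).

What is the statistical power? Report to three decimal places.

Noncentrality parameter: λ = d·√n = 0.45 × √32 = 2.5456
Critical value for a two-sided test at α = 0.05: z_{α/2} = 1.960.
Power = Φ(λ − 1.960) + Φ(−λ − 1.960) = Φ(0.586) + Φ(-4.506) = 0.7209 + 0.0000 = 0.7209.

Power ≈ 0.721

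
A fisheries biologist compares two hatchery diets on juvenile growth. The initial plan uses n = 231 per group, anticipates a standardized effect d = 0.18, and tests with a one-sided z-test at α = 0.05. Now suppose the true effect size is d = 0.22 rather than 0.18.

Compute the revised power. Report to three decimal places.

Power ≈ 0.764

With d = 0.22: δ = d·√(n/2) = 0.22 × √(231/2) = 2.3644. Critical value z_{0.05} = 1.645.
Revised power = P(Z > 1.645 − δ) = Φ(0.720) = 0.7641.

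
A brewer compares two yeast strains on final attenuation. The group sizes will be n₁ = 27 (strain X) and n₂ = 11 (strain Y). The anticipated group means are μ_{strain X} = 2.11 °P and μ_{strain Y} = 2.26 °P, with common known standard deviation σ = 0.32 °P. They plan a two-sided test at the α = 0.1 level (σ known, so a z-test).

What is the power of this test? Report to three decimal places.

Standardized effect: d = |μ_{strain X} − μ_{strain Y}| / σ = |2.11 − 2.26| / 0.32 = 0.4688
Noncentrality parameter: δ = d / √(1/n₁ + 1/n₂) = 0.4688 / √(1/27 + 1/11) = 1.3105
Two-sided α = 0.1 → critical value z_{0.05} = 1.645.
Power = Φ(δ − 1.645) + Φ(−δ − 1.645) = Φ(-0.334) + Φ(-2.955) = 0.3690 + 0.0016 = 0.3706.

Power ≈ 0.371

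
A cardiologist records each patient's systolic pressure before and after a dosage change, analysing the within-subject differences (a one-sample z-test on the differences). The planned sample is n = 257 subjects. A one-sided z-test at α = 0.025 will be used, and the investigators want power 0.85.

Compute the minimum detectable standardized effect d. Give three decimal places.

d ≈ 0.187

Need Φ(δ − 1.960) = 0.85, so δ = 1.960 + 1.036 = 2.996.
δ = d·√n ⇒ d = δ/√n = 2.996/√257 = 0.1869.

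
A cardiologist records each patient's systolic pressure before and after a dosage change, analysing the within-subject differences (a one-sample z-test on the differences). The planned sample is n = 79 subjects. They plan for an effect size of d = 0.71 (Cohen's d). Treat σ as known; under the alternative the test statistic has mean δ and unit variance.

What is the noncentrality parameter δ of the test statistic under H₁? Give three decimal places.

The noncentrality parameter scales effect size by the design's sample-size factor: δ = d·√n = 0.71 × √79 = 6.3106

δ ≈ 6.311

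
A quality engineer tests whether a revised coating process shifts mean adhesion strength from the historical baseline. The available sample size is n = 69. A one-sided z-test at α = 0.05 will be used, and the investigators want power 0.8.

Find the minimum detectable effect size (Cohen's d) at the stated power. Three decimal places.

d ≈ 0.299

Required noncentrality: δ = z_{0.05} + z_{0.20} = 1.645 + 0.842 = 2.486.
δ = d·√n ⇒ d = δ/√n = 2.486/√69 = 0.2993.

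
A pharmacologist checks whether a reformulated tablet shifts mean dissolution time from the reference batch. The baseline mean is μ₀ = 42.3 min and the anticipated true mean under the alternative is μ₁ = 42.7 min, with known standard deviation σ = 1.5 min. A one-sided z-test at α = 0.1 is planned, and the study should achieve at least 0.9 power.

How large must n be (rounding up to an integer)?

Standardized effect: d = |μ₁ − μ₀| / σ = |42.7 − 42.3| / 1.5 = 0.2667
Set Φ(δ − 1.282) = 0.9; then δ − 1.282 = Φ⁻¹(0.9) = 1.282, giving δ = 2.563.
δ = d·√n ⇒ n = (δ/d)² = (2.563 / 0.2667)² = 92.38.
Round up to the next whole unit.

n = 93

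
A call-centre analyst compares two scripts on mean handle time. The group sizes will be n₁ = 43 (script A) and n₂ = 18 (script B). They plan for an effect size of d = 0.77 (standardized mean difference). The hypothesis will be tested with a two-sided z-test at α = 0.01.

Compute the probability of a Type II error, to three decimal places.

β ≈ 0.434

Noncentrality parameter: λ = d / √(1/n₁ + 1/n₂) = 0.77 / √(1/43 + 1/18) = 2.7428
Two-sided α = 0.01 → critical value z_{0.005} = 2.576.
Power = Φ(λ − 2.576) + Φ(−λ − 2.576) = Φ(0.167) + Φ(-5.319) = 0.5663 + 0.0000 = 0.5663.
Type II error: β = 1 − power = 1 − 0.5663 = 0.4337.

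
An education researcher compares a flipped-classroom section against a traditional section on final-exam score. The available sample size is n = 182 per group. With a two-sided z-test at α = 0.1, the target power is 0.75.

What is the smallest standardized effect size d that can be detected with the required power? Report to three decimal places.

Required noncentrality: δ = z_{0.05} + z_{0.25} = 1.645 + 0.674 = 2.319.
(Lower-tail contribution to power is negligible for δ > 0.)
δ = d·√(n/2) ⇒ d = δ/√(n/2) = 2.319/√(182/2) = 0.2431.

d ≈ 0.243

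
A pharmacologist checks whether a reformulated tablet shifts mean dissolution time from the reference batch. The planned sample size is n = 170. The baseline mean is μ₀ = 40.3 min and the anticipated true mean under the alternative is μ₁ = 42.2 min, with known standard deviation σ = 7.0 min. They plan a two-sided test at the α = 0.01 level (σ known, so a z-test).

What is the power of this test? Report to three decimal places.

Standardized effect: d = |μ₁ − μ₀| / σ = |42.2 − 40.3| / 7.0 = 0.2714
Noncentrality parameter: δ = d·√n = 0.2714 × √170 = 3.5390
Critical value for a two-sided test at α = 0.01: z_{α/2} = 2.576.
Power = Φ(δ − 2.576) + Φ(−δ − 2.576) = Φ(0.963) + Φ(-6.115) = 0.8323 + 0.0000 = 0.8323.

Power ≈ 0.832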